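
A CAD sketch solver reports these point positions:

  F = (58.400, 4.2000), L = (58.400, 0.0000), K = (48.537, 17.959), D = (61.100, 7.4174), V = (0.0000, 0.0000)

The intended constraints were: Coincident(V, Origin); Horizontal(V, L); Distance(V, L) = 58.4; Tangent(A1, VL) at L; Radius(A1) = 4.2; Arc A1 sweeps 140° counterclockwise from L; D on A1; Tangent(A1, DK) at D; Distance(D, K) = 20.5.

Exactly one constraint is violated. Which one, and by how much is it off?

Distance(D, K) = 20.5 — off by 4.10.

V = (0.00, 0.00) ✓; V.y = 0.00, L.y = 0.00 ✓; |VL| = 58.40 ✓; ∠(FL, LV) = 90.00° ✓; |FL| = 4.200 ✓; bearing(F→D) − bearing(F→L) = 140.0° ✓; |FD| = 4.200 ✓; ∠(FD, DK) = 90.00° ✓; |DK| = 16.40 ✗.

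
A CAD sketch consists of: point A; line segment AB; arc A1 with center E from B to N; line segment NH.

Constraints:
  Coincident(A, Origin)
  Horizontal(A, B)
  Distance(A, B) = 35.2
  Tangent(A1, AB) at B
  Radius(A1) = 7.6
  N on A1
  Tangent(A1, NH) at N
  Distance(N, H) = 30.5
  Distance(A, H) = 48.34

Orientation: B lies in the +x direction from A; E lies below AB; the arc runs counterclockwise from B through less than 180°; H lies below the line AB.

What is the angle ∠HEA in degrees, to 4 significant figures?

91.31°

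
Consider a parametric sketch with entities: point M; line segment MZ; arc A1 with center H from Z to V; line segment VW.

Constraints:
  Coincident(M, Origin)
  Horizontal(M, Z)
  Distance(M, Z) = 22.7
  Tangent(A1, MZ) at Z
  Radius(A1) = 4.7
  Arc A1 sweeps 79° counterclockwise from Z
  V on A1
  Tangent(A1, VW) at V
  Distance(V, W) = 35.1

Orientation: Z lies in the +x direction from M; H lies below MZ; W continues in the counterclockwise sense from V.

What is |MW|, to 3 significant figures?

39.9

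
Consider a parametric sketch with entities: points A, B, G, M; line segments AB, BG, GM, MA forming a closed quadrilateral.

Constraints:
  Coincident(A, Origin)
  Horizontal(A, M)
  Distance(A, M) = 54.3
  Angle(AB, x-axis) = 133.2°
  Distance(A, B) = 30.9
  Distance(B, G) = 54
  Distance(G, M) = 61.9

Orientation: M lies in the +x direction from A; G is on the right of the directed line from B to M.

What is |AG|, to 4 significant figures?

27.64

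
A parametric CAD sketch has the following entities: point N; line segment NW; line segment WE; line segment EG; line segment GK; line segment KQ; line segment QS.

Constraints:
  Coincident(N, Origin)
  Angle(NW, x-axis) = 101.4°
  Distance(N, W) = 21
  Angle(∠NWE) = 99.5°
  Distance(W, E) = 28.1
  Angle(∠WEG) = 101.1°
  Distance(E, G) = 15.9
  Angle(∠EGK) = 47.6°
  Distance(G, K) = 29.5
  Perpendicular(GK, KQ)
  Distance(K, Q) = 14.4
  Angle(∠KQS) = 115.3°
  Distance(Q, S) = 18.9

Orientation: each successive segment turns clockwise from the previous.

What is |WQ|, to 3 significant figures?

18.0

N is at the origin; NW runs at 101.4° with length 21.0, so W = (-4.15, 20.6). ∠NWE = 99.5° gives WE at 20.9° from the x-axis; with |WE| = 28.1, E = (22.1, 30.6). ∠WEG = 101.1° gives EG at -58.0° from the x-axis; with |EG| = 15.9, G = (30.5, 17.1). ∠EGK = 47.6° gives GK at 170° from the x-axis; with |GK| = 29.5, K = (1.51, 22.5). GK is perpendicular to KQ, so KQ runs at 79.6°; with |KQ| = 14.4, Q = (4.11, 36.6). Then |WQ| = |Q − W| = 18.0.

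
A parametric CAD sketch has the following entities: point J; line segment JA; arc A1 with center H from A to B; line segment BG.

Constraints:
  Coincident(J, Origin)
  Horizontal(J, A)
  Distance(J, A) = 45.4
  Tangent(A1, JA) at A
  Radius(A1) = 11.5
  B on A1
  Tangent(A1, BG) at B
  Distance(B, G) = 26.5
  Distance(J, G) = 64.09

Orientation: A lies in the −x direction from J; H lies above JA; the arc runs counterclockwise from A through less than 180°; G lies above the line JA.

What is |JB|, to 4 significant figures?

39.88

Checks: |HB| = 11.50 ✓; ∠(HB, BG) = 90.00° ✓; |BG| = 26.50 ✓; |JG| = 64.09 ✓.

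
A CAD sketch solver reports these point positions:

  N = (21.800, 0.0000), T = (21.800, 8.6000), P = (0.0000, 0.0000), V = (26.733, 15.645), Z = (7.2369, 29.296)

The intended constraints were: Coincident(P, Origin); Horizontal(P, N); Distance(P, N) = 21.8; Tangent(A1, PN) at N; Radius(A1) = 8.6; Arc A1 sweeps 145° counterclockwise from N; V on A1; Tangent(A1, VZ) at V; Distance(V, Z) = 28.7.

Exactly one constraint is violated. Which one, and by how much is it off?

Distance(V, Z) = 28.7 — off by 4.90.

P = (0.00, 0.00) ✓; P.y = 0.00, N.y = 0.00 ✓; |PN| = 21.80 ✓; ∠(TN, NP) = 90.00° ✓; |TN| = 8.600 ✓; bearing(T→V) − bearing(T→N) = 145.0° ✓; |TV| = 8.600 ✓; ∠(TV, VZ) = 90.00° ✓; |VZ| = 23.80 ✗.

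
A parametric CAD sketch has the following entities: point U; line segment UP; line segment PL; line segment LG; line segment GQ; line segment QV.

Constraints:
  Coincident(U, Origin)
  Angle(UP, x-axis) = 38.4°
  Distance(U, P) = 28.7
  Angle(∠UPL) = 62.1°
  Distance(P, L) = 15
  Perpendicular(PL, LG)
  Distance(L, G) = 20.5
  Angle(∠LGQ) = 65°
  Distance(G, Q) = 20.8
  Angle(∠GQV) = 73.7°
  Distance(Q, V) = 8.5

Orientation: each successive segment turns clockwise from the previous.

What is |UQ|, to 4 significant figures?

22.02

PL ⟂ LG, so LG runs at -169.5°; with |LG| = 20.5, G = (5.069, -0.6577). ∠LGQ = 65.0° gives GQ at 75.50° from the x-axis; with |GQ| = 20.8, Q = (10.28, 19.48). Then |UQ| = |Q − U| = 22.02.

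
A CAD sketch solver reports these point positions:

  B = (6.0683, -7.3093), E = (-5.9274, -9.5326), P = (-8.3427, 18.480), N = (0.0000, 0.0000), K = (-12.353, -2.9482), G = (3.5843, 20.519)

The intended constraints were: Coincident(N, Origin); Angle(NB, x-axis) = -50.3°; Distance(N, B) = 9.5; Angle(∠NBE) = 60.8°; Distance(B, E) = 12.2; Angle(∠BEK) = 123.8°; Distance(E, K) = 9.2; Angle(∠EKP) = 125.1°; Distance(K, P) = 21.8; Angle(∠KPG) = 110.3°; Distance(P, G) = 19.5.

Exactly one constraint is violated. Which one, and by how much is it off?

Distance(P, G) = 19.5 — off by 7.40.

N = (0.00, 0.00) ✓; NB at -50.30° ✓; |NB| = 9.500 ✓; ∠NBE = 60.80° ✓; |BE| = 12.20 ✓; ∠BEK = 123.8° ✓; |EK| = 9.200 ✓; ∠EKP = 125.1° ✓; |KP| = 21.80 ✓; ∠KPG = 110.3° ✓; |PG| = 12.10 ✗.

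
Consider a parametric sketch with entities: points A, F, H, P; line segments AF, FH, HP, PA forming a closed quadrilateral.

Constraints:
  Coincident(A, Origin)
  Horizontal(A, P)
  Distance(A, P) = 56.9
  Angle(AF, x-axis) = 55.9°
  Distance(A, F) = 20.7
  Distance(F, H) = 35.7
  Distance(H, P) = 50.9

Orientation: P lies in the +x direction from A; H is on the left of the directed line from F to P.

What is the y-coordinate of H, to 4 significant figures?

45.26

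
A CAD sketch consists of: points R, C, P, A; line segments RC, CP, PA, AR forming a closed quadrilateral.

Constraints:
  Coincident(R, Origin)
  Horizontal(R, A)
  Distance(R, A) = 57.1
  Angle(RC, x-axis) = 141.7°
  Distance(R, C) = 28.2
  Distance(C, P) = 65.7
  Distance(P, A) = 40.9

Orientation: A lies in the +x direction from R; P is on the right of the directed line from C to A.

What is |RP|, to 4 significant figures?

37.63

Checks: |CP| = 65.70 ✓; |PA| = 40.90 ✓.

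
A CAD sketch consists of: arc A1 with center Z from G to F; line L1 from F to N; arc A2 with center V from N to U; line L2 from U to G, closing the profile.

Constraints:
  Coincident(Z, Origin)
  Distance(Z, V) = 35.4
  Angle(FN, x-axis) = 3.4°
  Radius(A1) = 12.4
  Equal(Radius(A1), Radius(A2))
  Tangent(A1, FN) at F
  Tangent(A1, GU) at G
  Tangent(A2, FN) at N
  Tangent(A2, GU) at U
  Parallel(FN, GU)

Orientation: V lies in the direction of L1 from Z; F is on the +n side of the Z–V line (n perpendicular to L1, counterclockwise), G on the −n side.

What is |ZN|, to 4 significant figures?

37.51

Tangency of A1 to both parallel lines with radius 12.4 puts F and G at Z ± 12.4·n: F = (-0.7354, 12.38), G = (0.7354, -12.38). Equal radii place N and U the same way about V: N = V + 12.4·n = (34.60, 14.48), U = V − 12.4·n = (36.07, -10.28). Then |ZN| = |N − Z| = 37.51.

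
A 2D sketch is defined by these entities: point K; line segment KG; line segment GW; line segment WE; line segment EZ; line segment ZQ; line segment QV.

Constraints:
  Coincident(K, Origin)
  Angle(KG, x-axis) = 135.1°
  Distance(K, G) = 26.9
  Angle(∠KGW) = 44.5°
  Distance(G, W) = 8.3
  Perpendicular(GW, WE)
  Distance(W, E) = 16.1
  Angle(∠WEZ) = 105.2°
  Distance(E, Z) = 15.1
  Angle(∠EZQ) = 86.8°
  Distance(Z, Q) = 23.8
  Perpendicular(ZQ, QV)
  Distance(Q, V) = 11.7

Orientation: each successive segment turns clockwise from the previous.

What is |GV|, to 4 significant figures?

5.658

K is at the origin; KG runs at 135.1° with length 26.9, so G = (-19.05, 18.99). ∠KGW = 44.5° gives GW at -0.4000° from the x-axis; with |GW| = 8.3, W = (-10.75, 18.93). The perpendicularity gives WE at right angles to GW, so WE runs at -90.40°; with |WE| = 16.1, E = (-10.87, 2.830). ∠WEZ = 105.2° gives EZ at -165.2° from the x-axis; with |EZ| = 15.1, Z = (-25.47, -1.027). ∠EZQ = 86.8° gives ZQ at 101.6° from the x-axis; with |ZQ| = 23.8, Q = (-30.25, 22.29). ZQ ⟂ QV, so QV runs at 11.60°; with |QV| = 11.7, V = (-18.79, 24.64). Then |GV| = |V − G| = 5.658.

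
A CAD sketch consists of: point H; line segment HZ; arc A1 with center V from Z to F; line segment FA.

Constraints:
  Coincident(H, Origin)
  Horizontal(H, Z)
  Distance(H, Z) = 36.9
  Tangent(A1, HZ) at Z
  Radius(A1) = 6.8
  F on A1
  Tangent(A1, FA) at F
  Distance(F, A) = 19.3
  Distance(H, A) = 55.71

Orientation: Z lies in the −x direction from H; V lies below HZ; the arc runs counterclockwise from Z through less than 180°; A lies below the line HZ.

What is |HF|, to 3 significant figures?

43.2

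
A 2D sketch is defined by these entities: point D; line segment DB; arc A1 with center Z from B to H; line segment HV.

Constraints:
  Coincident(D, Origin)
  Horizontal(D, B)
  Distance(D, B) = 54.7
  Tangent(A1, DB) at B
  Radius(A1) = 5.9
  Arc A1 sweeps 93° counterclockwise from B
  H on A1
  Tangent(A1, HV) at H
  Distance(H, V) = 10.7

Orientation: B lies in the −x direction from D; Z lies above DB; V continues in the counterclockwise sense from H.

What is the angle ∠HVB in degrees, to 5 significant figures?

20.516°

D is at the origin; D and B share the same y with |DB| = 54.7 and B on the −x side, so B = (-54.700, 0.0000). The tangent condition forces ZB to be normal to DB, so Z = B + (0, 5.9) = (-54.700, 5.9000). On A1, B sits at bearing -90° from Z; a 93° counterclockwise sweep puts H at bearing 3°, so H = Z + 5.9·(cos 3°, sin 3°) = (-48.808, 6.2088). The tangent condition forces ZH to be normal to HV, so HV runs along (−sin 3°, cos 3°); with |HV| = 10.7, V = (-49.368, 16.894). Then cos ∠HVB = VH·VB / (|VH||VB|), giving 20.516°.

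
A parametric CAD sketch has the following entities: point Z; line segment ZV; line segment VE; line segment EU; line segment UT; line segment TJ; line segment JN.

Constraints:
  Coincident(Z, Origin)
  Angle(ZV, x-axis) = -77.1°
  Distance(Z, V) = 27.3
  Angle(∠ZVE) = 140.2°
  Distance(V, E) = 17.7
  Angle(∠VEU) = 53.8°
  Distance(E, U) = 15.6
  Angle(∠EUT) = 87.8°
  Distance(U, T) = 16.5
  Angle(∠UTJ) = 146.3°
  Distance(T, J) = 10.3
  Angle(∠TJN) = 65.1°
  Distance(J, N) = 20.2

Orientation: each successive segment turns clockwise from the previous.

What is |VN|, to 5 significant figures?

13.407

∠UTJ = 146.3° gives TJ at -9.0000° from the x-axis; with |TJ| = 10.3, J = (16.192, -23.200). ∠TJN = 65.1° gives JN at -123.90° from the x-axis; with |JN| = 20.2, N = (4.9258, -39.966). Then |VN| = |N − V| = 13.407.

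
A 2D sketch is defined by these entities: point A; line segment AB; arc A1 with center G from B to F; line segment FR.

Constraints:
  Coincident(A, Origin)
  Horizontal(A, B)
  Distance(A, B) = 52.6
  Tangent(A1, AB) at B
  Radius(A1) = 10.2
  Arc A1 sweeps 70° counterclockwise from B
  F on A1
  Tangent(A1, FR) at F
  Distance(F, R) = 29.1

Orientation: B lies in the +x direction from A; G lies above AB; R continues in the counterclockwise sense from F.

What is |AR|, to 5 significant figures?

79.773

A is at the origin; A and B share the same y with |AB| = 52.6 and B on the +x side, so B = (52.600, 0.0000). A1 meets AB tangentially, so GB is at right angles to AB, so G = B + (0, 10.2) = (52.600, 10.200). On A1, B sits at bearing -90° from G; a 70° counterclockwise sweep puts F at bearing -20°, so F = G + 10.2·(cos -20°, sin -20°) = (62.185, 6.7114). Tangency of A1 to FR means the radius GF is perpendicular to FR, so FR runs along (−sin -20°, cos -20°); with |FR| = 29.1, R = (72.138, 34.056). Then |AR| = |R − A| = 79.773.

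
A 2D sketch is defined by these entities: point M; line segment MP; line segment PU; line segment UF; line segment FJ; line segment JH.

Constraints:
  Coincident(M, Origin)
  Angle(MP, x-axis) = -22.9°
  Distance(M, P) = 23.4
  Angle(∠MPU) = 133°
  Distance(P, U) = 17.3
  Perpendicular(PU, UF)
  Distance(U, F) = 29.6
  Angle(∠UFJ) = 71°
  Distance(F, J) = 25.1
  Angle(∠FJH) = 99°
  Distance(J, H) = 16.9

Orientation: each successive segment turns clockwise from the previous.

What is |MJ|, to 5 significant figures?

10.458

M is at the origin; MP runs at -22.9° with length 23.4, so P = (21.556, -9.1055). ∠MPU = 133.0° gives PU at -69.900° from the x-axis; with |PU| = 17.3, U = (27.501, -25.352). PU ⟂ UF, so UF runs at -159.90°; with |UF| = 29.6, F = (-0.29614, -35.524). ∠UFJ = 71.0° gives FJ at 91.100° from the x-axis; with |FJ| = 25.1, J = (-0.77799, -10.429). Then |MJ| = |J − M| = 10.458.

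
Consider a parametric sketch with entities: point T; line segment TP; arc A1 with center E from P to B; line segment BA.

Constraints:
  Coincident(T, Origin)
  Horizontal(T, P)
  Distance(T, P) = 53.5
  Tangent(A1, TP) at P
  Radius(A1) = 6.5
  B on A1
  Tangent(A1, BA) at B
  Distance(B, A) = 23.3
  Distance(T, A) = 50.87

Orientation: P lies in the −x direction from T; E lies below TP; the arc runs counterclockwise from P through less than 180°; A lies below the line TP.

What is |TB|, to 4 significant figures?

59.29

Checks: ∠(EP, PT) = 90.00° ✓; |EP| = 6.500 ✓; |EB| = 6.500 ✓; ∠(EB, BA) = 90.00° ✓; |BA| = 23.30 ✓; |TA| = 50.87 ✓.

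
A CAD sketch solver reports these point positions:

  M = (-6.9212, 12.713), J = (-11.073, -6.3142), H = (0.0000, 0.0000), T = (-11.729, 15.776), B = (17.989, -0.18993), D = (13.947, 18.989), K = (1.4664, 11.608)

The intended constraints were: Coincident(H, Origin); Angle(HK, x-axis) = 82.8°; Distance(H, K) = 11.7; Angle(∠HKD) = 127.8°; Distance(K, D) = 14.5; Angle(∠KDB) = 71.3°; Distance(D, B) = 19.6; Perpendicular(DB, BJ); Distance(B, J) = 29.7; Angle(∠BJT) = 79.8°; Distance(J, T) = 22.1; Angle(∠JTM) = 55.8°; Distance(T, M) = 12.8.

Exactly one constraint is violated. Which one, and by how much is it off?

Distance(T, M) = 12.8 — off by 7.10.

H = (0.00, 0.00) ✓; HK at 82.80° ✓; |HK| = 11.70 ✓; ∠HKD = 127.8° ✓; |KD| = 14.50 ✓; ∠KDB = 71.30° ✓; |DB| = 19.60 ✓; ∠(DB, BJ) = 90.00° ✓; |BJ| = 29.70 ✓; ∠BJT = 79.80° ✓; |JT| = 22.10 ✓; ∠JTM = 55.80° ✓; |TM| = 5.701 ✗.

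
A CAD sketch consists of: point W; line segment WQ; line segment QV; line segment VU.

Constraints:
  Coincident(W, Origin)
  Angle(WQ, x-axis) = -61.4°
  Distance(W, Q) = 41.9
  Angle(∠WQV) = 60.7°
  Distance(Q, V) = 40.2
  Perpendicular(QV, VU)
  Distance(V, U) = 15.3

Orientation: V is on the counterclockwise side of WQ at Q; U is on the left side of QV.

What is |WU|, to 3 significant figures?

29.0

W is at the origin; WQ runs at -61.4° with length 41.9, so Q = 41.9·(cos -61.4°, sin -61.4°) = (20.1, -36.8). ∠WQV = 60.7°, so QV runs at -61.4° + (180° − 60.7°) = 57.9° from the x-axis; with |QV| = 40.2, V = Q + 40.2·(cos 57.9°, sin 57.9°) = (41.4, -2.73). QV is perpendicular to VU; with |VU| = 15.3 on the left of QV, U = V + 15.3·(-0.847, 0.531) = (28.5, 5.40). Then |WU| = |U − W| = 29.0.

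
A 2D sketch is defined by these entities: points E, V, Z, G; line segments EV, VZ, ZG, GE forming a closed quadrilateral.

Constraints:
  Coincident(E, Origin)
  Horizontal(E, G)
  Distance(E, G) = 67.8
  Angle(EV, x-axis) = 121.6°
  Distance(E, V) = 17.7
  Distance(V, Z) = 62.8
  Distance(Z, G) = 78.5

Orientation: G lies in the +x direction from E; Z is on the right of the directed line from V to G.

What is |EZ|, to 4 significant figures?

46.43

Checks: |VZ| = 62.80 ✓; |ZG| = 78.50 ✓.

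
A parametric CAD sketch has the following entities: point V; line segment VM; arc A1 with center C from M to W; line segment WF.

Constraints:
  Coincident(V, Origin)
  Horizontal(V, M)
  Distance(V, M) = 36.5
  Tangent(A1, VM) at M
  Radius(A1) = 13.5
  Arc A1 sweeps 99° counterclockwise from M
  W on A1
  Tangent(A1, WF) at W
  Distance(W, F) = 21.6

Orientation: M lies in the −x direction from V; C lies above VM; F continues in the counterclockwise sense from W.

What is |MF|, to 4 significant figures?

38.26

V is at the origin; V and M share the same y with |VM| = 36.5 and M on the −x side, so M = (-36.50, 0.000). Tangency of A1 to VM means the radius CM is perpendicular to VM, so C = M + (0, 13.5) = (-36.50, 13.50). On A1, M sits at bearing -90° from C; a 99° counterclockwise sweep puts W at bearing 9°, so W = C + 13.5·(cos 9°, sin 9°) = (-23.17, 15.61). A1 meets WF tangentially, so CW is at right angles to WF, so WF runs along (−sin 9°, cos 9°); with |WF| = 21.6, F = (-26.55, 36.95). Then |MF| = |F − M| = 38.26.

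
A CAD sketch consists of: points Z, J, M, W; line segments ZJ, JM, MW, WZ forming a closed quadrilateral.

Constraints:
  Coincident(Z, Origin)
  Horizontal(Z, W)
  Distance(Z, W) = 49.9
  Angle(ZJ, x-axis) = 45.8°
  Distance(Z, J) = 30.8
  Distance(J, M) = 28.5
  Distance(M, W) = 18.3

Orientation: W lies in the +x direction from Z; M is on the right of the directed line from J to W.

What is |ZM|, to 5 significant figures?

32.419

Checks: |JM| = 28.50 ✓; |MW| = 18.30 ✓.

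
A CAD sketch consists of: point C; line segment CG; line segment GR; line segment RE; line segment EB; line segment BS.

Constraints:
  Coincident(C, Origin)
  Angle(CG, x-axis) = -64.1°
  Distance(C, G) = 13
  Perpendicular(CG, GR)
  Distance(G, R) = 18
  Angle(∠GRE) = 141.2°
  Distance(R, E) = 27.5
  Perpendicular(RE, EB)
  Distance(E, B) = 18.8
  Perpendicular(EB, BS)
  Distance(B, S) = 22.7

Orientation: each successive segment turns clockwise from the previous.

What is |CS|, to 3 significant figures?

11.0

C is at the origin; CG runs at -64.1° with length 13.0, so G = (5.68, -11.7). The perpendicularity gives GR at right angles to CG, so GR runs at -154°; with |GR| = 18.0, R = (-10.5, -19.6). ∠GRE = 141.2° gives RE at 167° from the x-axis; with |RE| = 27.5, E = (-37.3, -13.4). RE is perpendicular to EB, so EB runs at 77.1°; with |EB| = 18.8, B = (-33.1, 4.91). EB is perpendicular to BS, so BS runs at -12.9°; with |BS| = 22.7, S = (-11.0, -0.160). Then |CS| = |S − C| = 11.0.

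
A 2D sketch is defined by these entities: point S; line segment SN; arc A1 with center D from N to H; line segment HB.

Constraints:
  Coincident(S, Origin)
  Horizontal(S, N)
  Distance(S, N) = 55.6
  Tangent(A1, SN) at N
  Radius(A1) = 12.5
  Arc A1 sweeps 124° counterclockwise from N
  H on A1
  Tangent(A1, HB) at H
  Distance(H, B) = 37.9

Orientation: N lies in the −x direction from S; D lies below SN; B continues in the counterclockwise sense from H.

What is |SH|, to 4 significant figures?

68.78

A1 meets SN tangentially, so DN is at right angles to SN, so D = N + (0, -12.5) = (-55.60, -12.50). On A1, N sits at bearing 90° from D; a 124° counterclockwise sweep puts H at bearing 214°, so H = D + 12.5·(cos 214°, sin 214°) = (-65.96, -19.49). Then |SH| = |H − S| = 68.78.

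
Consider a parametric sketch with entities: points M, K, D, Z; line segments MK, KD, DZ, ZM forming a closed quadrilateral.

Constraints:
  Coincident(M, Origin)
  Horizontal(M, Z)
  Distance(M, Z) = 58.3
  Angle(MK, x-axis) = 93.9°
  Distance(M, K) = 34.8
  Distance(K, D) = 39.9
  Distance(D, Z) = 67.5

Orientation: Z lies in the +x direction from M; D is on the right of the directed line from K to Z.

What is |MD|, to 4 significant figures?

10.15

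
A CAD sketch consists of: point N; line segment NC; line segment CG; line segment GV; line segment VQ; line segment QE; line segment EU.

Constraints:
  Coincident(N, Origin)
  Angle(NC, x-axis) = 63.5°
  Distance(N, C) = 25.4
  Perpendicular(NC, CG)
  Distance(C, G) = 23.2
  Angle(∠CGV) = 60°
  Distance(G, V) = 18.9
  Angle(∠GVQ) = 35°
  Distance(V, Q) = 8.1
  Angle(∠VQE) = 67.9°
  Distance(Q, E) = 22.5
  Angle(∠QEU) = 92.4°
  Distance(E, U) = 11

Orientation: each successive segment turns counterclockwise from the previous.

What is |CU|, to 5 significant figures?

40.763

N is at the origin; NC runs at 63.5° with length 25.4, so C = (11.333, 22.731). The perpendicularity gives CG at right angles to NC, so CG runs at 153.50°; with |CG| = 23.2, G = (-9.4291, 33.083). ∠CGV = 60.0° gives GV at -86.500° from the x-axis; with |GV| = 18.9, V = (-8.2752, 14.218). ∠GVQ = 35.0° gives VQ at 58.500° from the x-axis; with |VQ| = 8.1, Q = (-4.0430, 21.125). ∠VQE = 67.9° gives QE at 170.60° from the x-axis; with |QE| = 22.5, E = (-26.241, 24.800). ∠QEU = 92.4° gives EU at -101.80° from the x-axis; with |EU| = 11.0, U = (-28.490, 14.032). Then |CU| = |U − C| = 40.763.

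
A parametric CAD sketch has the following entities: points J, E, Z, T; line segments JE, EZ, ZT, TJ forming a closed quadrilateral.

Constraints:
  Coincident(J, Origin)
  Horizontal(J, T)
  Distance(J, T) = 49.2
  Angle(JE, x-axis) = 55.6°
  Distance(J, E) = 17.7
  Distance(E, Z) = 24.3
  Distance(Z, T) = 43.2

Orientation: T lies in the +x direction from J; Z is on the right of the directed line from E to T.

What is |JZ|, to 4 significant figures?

11.85

Checks: |EZ| = 24.30 ✓; |ZT| = 43.20 ✓.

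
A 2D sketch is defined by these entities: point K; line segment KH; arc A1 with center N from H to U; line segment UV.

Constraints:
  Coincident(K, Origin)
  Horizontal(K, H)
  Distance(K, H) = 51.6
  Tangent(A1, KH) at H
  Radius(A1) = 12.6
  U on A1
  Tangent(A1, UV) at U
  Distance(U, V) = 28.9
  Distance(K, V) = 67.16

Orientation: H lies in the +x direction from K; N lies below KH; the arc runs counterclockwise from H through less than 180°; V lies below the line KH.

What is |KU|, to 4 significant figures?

43.48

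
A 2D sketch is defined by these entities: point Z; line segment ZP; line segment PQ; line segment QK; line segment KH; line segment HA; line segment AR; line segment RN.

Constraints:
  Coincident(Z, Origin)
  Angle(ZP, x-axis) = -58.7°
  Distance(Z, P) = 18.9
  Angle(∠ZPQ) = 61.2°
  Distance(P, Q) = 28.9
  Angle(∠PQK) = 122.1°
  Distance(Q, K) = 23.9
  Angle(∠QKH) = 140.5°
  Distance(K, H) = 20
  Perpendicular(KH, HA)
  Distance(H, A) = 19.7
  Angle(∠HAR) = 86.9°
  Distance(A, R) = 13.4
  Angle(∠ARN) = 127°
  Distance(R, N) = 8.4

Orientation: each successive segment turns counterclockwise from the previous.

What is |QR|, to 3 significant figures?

25.3

The perpendicularity gives HA at right angles to KH, so HA runs at -112°; with |HA| = 19.7, A = (-13.0, 19.5). ∠HAR = 86.9° gives AR at -19.4° from the x-axis; with |AR| = 13.4, R = (-0.372, 15.0). Then |QR| = |R − Q| = 25.3.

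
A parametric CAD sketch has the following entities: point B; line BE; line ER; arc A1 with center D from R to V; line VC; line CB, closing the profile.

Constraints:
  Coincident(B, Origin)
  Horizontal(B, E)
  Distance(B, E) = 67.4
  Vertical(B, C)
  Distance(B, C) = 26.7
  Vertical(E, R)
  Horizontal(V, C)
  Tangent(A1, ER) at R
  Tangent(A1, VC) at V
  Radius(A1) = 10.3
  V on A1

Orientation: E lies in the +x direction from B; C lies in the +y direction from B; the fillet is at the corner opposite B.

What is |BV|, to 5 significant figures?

63.034

B is at the origin; BE is horizontal with |BE| = 67.4 and E on the +x side, so E = (67.400, 0.0000). BC is vertical with |BC| = 26.7 and C on the +y side, so C = (0.0000, 26.700). The virtual corner opposite B is at (67.400, 26.700). A1 meets ER tangentially, so DR is at right angles to ER and since A1 is tangent to VC there, DV ⟂ VC, with radius 10.3, so the center D sits 10.3 in from both sides at D = (57.100, 16.400). That places the tangent points at R = (67.400, 16.400) on ER and V = (57.100, 26.700) on VC. Then |BV| = |V − B| = 63.034.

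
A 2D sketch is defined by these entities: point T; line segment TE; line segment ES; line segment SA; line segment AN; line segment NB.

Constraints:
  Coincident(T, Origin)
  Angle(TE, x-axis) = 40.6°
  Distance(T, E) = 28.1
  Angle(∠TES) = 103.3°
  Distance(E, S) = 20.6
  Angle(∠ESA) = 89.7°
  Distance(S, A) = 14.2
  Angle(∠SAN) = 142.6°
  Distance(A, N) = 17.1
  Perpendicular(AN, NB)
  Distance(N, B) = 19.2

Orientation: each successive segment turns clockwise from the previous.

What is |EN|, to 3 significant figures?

29.5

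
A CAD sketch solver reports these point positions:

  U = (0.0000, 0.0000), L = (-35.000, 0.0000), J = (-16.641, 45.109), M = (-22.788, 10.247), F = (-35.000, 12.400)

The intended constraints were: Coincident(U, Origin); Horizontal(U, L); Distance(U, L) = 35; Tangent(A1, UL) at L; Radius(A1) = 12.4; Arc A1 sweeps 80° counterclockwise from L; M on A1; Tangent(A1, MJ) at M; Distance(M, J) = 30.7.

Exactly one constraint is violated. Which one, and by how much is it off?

Distance(M, J) = 30.7 — off by 4.70.

U = (0.00, 0.00) ✓; U.y = 0.00, L.y = 0.00 ✓; |UL| = 35.00 ✓; ∠(FL, LU) = 90.00° ✓; |FL| = 12.40 ✓; bearing(F→M) − bearing(F→L) = 80.00° ✓; |FM| = 12.40 ✓; ∠(FM, MJ) = 90.00° ✓; |MJ| = 35.40 ✗.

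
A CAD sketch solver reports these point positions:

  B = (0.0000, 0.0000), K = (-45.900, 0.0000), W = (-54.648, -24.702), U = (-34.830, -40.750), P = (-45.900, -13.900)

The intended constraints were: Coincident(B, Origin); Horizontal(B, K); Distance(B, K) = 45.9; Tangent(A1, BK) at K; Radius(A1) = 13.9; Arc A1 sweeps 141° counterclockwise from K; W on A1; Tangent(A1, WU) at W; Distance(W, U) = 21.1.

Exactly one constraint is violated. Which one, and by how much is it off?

Distance(W, U) = 21.1 — off by 4.40.

B = (0.00, 0.00) ✓; B.y = 0.00, K.y = 0.00 ✓; |BK| = 45.90 ✓; ∠(PK, KB) = 90.00° ✓; |PK| = 13.90 ✓; bearing(P→W) − bearing(P→K) = 141.0° ✓; |PW| = 13.90 ✓; ∠(PW, WU) = 90.00° ✓; |WU| = 25.50 ✗.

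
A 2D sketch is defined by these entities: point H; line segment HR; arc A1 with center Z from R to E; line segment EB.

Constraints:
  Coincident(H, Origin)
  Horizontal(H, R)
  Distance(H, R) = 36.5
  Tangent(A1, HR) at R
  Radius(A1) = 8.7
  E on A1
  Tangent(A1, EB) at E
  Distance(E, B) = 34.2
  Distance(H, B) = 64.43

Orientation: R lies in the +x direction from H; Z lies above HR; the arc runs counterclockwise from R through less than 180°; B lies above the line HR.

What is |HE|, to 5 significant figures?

45.787

H is at the origin; H and R share the same y with |HR| = 36.5 and R on the +x side, so R = (36.500, 0.0000). A1 meets HR tangentially, so ZR is at right angles to HR, so Z = R + (0, 8.7) = (36.500, 8.7000). Since ZE ⟂ EB (tangency), |ZB| = √(8.7² + 34.2²) = 35.289 regardless of where E sits on A1. So B lies on both circle(H, 64.43) and circle(Z, 35.289); the above-HR intersection is B = (49.169, 41.637). E is the foot of the tangent from B: E = (45.139, 7.6749).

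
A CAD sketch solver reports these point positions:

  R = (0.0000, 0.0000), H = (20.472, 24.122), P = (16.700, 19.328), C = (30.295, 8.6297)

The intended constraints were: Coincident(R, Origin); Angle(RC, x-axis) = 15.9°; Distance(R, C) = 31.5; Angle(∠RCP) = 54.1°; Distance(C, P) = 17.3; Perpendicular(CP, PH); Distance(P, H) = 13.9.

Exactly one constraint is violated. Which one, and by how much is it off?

Distance(P, H) = 13.9 — off by 7.80.

R = (0.00, 0.00) ✓; RC at 15.90° ✓; |RC| = 31.50 ✓; ∠RCP = 54.10° ✓; |CP| = 17.30 ✓; ∠(CP, PH) = 90.00° ✓; |PH| = 6.100 ✗.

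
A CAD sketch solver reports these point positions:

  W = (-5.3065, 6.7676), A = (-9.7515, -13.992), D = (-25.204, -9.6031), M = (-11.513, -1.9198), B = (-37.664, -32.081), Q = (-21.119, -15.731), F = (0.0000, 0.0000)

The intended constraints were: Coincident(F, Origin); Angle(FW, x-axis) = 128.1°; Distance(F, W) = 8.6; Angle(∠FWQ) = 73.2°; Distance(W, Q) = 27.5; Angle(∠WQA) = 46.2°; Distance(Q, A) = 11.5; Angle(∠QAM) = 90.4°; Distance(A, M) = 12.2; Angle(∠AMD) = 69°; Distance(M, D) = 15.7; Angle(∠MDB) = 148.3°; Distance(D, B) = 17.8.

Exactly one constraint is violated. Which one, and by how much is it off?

Distance(D, B) = 17.8 — off by 7.90.

F = (0.00, 0.00) ✓; FW at 128.1° ✓; |FW| = 8.600 ✓; ∠FWQ = 73.20° ✓; |WQ| = 27.50 ✓; ∠WQA = 46.20° ✓; |QA| = 11.50 ✓; ∠QAM = 90.40° ✓; |AM| = 12.20 ✓; ∠AMD = 69.00° ✓; |MD| = 15.70 ✓; ∠MDB = 148.3° ✓; |DB| = 25.70 ✗.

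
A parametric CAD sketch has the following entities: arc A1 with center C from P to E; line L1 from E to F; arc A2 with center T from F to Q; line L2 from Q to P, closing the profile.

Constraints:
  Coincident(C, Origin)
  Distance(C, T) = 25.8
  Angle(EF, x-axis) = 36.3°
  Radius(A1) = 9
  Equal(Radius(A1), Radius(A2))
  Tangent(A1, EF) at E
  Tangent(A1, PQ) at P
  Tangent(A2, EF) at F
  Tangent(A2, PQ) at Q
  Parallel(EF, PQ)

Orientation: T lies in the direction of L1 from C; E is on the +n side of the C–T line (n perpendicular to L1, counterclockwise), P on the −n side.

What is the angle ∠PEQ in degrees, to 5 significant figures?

55.098°

The slot axis is L1's direction at 36.3°, so u = (cos 36.3°, sin 36.3°) = (0.80593, 0.59201) and n = (−sin 36.3°, cos 36.3°) = (-0.59201, 0.80593). C is at the origin and T lies 25.8 along u from C, so T = 25.8·u = (20.793, 15.274). Tangency of A1 to both parallel lines with radius 9.0 puts E and P at C ± 9.0·n: E = (-5.3281, 7.2534), P = (5.3281, -7.2534). Equal radii place F and Q the same way about T: F = T + 9.0·n = (15.465, 22.527), Q = T − 9.0·n = (26.121, 8.0206). Then cos ∠PEQ = EP·EQ / (|EP||EQ|), giving 55.098°.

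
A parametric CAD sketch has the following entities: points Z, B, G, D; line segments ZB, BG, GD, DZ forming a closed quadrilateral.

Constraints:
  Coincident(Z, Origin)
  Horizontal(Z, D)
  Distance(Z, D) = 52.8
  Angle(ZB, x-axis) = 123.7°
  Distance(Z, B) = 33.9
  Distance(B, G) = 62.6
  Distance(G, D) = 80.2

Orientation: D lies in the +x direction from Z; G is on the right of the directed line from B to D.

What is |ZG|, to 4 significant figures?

39.61

Z is at the origin; ZD is horizontal with |ZD| = 52.8 and D in +x, so D = (52.8, 0). ZB runs at 123.7° with |ZB| = 33.9, so B = (-18.81, 28.20). G is determined by |BG| = 62.6 and |GD| = 80.2 together: it lies at the intersection of circle(B, 62.6) and circle(D, 80.2). With |BD| = 76.96, the foot of the radical line on BD is 22.15 from B and the perpendicular offset is √(62.6² − 22.15²) = 58.55. Taking the right-of-BD solution: G = (-19.65, -34.39).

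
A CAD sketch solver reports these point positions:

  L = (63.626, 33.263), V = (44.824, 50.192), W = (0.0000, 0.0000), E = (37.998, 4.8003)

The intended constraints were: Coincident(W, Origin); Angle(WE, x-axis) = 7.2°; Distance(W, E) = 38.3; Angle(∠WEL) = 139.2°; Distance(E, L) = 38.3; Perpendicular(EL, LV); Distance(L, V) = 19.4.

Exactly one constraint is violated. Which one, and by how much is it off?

Distance(L, V) = 19.4 — off by 5.90.

W = (0.00, 0.00) ✓; WE at 7.200° ✓; |WE| = 38.30 ✓; ∠WEL = 139.2° ✓; |EL| = 38.30 ✓; ∠(EL, LV) = 90.00° ✓; |LV| = 25.30 ✗.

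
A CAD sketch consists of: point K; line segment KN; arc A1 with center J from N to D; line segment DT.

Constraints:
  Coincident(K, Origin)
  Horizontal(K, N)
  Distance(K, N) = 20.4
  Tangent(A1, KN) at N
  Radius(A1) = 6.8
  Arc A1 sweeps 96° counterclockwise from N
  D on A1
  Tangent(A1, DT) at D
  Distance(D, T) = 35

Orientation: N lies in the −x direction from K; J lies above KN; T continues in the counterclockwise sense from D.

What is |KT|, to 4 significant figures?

45.72

K is at the origin; KN is horizontal with |KN| = 20.4 and N on the −x side, so N = (-20.40, 0.000). Tangency of A1 to KN means the radius JN is perpendicular to KN, so J = N + (0, 6.8) = (-20.40, 6.800). On A1, N sits at bearing -90° from J; a 96° counterclockwise sweep puts D at bearing 6°, so D = J + 6.8·(cos 6°, sin 6°) = (-13.64, 7.511). Since A1 is tangent to DT there, JD ⟂ DT, so DT runs along (−sin 6°, cos 6°); with |DT| = 35.0, T = (-17.30, 42.32). Then |KT| = |T − K| = 45.72.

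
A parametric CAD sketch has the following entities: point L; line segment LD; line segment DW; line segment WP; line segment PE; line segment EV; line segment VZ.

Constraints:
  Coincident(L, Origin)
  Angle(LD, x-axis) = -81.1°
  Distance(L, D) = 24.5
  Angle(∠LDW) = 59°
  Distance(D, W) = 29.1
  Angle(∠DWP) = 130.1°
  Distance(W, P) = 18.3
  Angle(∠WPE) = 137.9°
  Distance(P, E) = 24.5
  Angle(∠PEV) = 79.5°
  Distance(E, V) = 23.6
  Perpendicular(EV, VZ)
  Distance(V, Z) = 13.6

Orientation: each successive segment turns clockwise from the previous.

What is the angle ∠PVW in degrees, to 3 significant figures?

31.0°

L is at the origin; LD runs at -81.1° with length 24.5, so D = (3.79, -24.2). ∠LDW = 59.0° gives DW at 158° from the x-axis; with |DW| = 29.1, W = (-23.2, -13.3). ∠DWP = 130.1° gives WP at 108° from the x-axis; with |WP| = 18.3, P = (-28.8, 4.15). ∠WPE = 137.9° gives PE at 65.9° from the x-axis; with |PE| = 24.5, E = (-18.8, 26.5). ∠PEV = 79.5° gives EV at -34.6° from the x-axis; with |EV| = 23.6, V = (0.604, 13.1). Then cos ∠PVW = VP·VW / (|VP||VW|), giving 31.0°.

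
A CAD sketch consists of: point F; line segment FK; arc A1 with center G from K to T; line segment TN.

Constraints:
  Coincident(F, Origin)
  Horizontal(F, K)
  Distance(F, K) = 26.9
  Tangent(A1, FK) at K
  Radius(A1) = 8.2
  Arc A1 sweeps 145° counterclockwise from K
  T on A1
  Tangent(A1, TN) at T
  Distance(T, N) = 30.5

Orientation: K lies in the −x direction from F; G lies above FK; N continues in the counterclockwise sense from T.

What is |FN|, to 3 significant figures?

57.2

F is at the origin; F and K share the same y with |FK| = 26.9 and K on the −x side, so K = (-26.9, 0.00). Since A1 is tangent to FK there, GK ⟂ FK, so G = K + (0, 8.2) = (-26.9, 8.20). On A1, K sits at bearing -90° from G; a 145° counterclockwise sweep puts T at bearing 55°, so T = G + 8.2·(cos 55°, sin 55°) = (-22.2, 14.9). The tangent condition forces GT to be normal to TN, so TN runs along (−sin 55°, cos 55°); with |TN| = 30.5, N = (-47.2, 32.4). Then |FN| = |N − F| = 57.2.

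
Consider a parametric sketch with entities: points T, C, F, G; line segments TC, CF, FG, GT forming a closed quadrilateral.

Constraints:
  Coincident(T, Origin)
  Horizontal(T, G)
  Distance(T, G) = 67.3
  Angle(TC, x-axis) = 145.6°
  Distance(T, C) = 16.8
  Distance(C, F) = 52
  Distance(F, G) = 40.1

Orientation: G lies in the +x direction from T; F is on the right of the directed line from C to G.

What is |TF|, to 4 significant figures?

35.26

T is at the origin; TG is horizontal with |TG| = 67.3 and G in +x, so G = (67.3, 0). TC runs at 145.6° with |TC| = 16.8, so C = (-13.86, 9.491). F is determined by |CF| = 52.0 and |FG| = 40.1 together: it lies at the intersection of circle(C, 52.0) and circle(G, 40.1). With |CG| = 81.72, the foot of the radical line on CG is 47.56 from C and the perpendicular offset is √(52.0² − 47.56²) = 21.02. Taking the right-of-CG solution: F = (30.94, -16.91).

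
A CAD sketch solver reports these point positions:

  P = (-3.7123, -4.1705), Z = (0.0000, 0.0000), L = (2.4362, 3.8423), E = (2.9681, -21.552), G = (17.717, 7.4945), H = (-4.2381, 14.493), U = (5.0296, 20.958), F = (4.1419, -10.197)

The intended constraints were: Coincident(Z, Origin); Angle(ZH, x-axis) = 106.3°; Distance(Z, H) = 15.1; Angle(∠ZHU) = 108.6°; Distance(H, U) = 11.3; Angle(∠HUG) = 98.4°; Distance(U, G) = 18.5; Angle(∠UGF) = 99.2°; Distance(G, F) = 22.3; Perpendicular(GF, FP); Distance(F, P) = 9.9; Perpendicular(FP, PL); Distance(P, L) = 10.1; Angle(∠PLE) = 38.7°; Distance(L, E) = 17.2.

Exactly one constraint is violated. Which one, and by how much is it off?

Distance(L, E) = 17.2 — off by 8.20.

Z = (0.00, 0.00) ✓; ZH at 106.3° ✓; |ZH| = 15.10 ✓; ∠ZHU = 108.6° ✓; |HU| = 11.30 ✓; ∠HUG = 98.40° ✓; |UG| = 18.50 ✓; ∠UGF = 99.20° ✓; |GF| = 22.30 ✓; ∠(GF, FP) = 90.00° ✓; |FP| = 9.900 ✓; ∠(FP, PL) = 90.00° ✓; |PL| = 10.10 ✓; ∠PLE = 38.70° ✓; |LE| = 25.40 ✗.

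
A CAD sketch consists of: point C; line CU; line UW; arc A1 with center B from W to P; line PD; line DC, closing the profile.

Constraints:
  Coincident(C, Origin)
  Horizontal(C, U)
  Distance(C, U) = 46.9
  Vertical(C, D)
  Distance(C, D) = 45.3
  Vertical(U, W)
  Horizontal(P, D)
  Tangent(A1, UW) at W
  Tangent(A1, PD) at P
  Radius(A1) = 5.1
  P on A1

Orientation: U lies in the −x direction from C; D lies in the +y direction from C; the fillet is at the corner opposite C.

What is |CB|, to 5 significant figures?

57.994

C is at the origin; CU is horizontal with |CU| = 46.9 and U on the −x side, so U = (-46.900, 0.0000). CD is vertical with |CD| = 45.3 and D on the +y side, so D = (0.0000, 45.300). The virtual corner opposite C is at (-46.900, 45.300). The tangent condition forces BW to be normal to UW and the tangent condition forces BP to be normal to PD, with radius 5.1, so the center B sits 5.1 in from both sides at B = (-41.800, 40.200). Then |CB| = |B − C| = 57.994.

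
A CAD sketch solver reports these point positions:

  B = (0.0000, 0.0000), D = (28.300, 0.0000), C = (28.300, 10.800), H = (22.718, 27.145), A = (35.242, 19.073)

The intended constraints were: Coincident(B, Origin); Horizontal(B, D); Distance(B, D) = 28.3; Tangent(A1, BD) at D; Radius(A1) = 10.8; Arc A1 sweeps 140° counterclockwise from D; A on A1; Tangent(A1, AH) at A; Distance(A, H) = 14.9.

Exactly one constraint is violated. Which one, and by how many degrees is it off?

Tangent(A1, AH) at A — off by 7.20°.

B = (0.00, 0.00) ✓; B.y = 0.00, D.y = 0.00 ✓; |BD| = 28.30 ✓; ∠(CD, DB) = 90.00° ✓; |CD| = 10.80 ✓; bearing(C→A) − bearing(C→D) = 140.0° ✓; |CA| = 10.80 ✓; ∠(CA, AH) = 82.80° ✗; |AH| = 14.90 ✓.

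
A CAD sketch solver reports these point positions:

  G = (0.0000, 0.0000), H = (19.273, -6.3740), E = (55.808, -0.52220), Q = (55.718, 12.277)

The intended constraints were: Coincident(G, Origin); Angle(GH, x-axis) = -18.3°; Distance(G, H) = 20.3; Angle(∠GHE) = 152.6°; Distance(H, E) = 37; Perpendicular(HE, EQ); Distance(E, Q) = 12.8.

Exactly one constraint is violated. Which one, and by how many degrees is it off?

Perpendicular(HE, EQ) — off by 8.70°.

G = (0.00, 0.00) ✓; GH at -18.30° ✓; |GH| = 20.30 ✓; ∠GHE = 152.6° ✓; |HE| = 37.00 ✓; ∠(HE, EQ) = 81.30° ✗; |EQ| = 12.80 ✓.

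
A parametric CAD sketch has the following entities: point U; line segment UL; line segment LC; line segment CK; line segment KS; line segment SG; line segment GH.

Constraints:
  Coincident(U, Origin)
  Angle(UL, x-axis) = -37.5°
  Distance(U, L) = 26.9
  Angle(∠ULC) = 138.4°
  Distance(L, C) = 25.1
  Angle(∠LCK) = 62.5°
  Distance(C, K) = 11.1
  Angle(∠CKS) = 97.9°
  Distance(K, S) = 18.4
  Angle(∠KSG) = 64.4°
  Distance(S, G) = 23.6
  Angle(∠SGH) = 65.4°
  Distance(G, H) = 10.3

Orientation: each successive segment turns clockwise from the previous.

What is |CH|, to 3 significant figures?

3.93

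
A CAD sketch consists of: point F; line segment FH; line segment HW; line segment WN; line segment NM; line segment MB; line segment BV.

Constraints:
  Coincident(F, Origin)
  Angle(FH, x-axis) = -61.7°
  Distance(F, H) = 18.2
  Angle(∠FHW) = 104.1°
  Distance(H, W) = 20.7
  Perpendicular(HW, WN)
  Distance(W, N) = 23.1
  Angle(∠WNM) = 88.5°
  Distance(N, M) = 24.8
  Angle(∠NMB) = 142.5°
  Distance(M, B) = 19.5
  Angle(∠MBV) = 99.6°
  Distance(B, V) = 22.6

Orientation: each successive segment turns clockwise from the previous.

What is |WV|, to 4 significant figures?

30.38

F is at the origin; FH runs at -61.7° with length 18.2, so H = (8.628, -16.02). ∠FHW = 104.1° gives HW at -137.6° from the x-axis; with |HW| = 20.7, W = (-6.658, -29.98). The perpendicularity gives WN at right angles to HW, so WN runs at 132.4°; with |WN| = 23.1, N = (-22.23, -12.92). ∠WNM = 88.5° gives NM at 40.90° from the x-axis; with |NM| = 24.8, M = (-3.489, 3.313). ∠NMB = 142.5° gives MB at 3.400° from the x-axis; with |MB| = 19.5, B = (15.98, 4.470). ∠MBV = 99.6° gives BV at -77.00° from the x-axis; with |BV| = 22.6, V = (21.06, -17.55). Then |WV| = |V − W| = 30.38.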